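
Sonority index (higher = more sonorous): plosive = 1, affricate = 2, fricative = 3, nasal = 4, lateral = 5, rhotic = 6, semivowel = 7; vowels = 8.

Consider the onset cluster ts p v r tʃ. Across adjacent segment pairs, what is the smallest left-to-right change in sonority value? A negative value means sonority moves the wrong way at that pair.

-4

/ts/ — affricate, sonority 2.
/p/ — plosive, sonority 1.
/v/ — fricative, sonority 3.
/r/ — rhotic, sonority 6.
/tʃ/ — affricate, sonority 2.
/ts/→/p/: change -1.
/p/→/v/: change +2.
/v/→/r/: change +3.
/r/→/tʃ/: change -4.
Minimum = -4.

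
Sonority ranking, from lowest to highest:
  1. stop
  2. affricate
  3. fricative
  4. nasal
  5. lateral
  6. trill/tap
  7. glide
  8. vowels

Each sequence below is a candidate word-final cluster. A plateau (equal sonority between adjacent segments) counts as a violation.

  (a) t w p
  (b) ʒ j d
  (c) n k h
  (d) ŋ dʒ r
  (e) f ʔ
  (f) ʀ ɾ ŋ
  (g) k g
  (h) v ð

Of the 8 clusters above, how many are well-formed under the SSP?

1

(a) 1-7-1 → violates
(b) 3-7-1 → violates
(c) 4-1-3 → violates
(d) 4-2-6 → violates
(e) 3-1 → obeys
(f) 6-6-4 → violates
(g) 1-1 → violates
(h) 3-3 → violates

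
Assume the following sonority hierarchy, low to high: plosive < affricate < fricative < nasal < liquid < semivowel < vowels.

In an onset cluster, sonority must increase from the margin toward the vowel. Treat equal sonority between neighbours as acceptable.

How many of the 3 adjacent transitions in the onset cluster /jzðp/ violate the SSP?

/j/ is a semivowel (sonority 6).
/z/ is a fricative (sonority 3).
/ð/ is a fricative (sonority 3).
/p/ is a plosive (sonority 1).
/j/→/z/: 6→3 (does not rise) — violation.
/z/→/ð/: 3→3 (plateau, allowed) — ok.
/ð/→/p/: 3→1 (does not rise) — violation.

2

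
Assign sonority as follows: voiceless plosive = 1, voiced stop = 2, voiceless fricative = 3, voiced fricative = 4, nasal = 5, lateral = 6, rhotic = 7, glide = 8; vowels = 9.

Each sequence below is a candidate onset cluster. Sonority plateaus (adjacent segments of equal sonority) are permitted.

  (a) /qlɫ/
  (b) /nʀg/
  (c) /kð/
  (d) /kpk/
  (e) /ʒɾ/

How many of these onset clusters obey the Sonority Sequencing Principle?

4

(a) sonority 1-6-6: well-formed.
(b) sonority 5-7-2: ill-formed.
(c) sonority 1-4: well-formed.
(d) sonority 1-1-1: well-formed.
(e) sonority 4-7: well-formed.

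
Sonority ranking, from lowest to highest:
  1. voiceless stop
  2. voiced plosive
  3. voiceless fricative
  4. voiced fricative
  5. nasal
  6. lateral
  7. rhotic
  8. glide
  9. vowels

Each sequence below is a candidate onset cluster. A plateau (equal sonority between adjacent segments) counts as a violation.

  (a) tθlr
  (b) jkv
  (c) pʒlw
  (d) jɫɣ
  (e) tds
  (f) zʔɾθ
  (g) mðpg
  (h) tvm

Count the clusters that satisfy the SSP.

(a) 1-3-6-7 → obeys
(b) 8-1-4 → violates
(c) 1-4-6-8 → obeys
(d) 8-6-4 → violates
(e) 1-2-3 → obeys
(f) 4-1-7-3 → violates
(g) 5-4-1-2 → violates
(h) 1-4-5 → obeys

4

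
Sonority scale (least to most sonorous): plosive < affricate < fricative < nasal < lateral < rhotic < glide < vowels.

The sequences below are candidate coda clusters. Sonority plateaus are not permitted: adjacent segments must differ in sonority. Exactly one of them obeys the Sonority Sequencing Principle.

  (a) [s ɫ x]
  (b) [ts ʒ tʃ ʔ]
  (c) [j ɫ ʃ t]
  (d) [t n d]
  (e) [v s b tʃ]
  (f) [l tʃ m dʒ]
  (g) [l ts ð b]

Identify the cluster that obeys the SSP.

(a) sonority 3-5-3: ill-formed.
(b) sonority 2-3-2-1: ill-formed.
(c) sonority 7-5-3-1: well-formed.
(d) sonority 1-4-1: ill-formed.
(e) sonority 3-3-1-2: ill-formed.
(f) sonority 5-2-4-2: ill-formed.
(g) sonority 5-2-3-1: ill-formed.

c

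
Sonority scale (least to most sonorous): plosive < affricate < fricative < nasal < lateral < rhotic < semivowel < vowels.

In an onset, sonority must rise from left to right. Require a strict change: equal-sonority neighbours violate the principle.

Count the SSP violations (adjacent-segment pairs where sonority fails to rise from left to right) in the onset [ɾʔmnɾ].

2

/ɾ/: rhotic = 6.
/ʔ/: plosive = 1.
/m/: nasal = 4.
/n/: nasal = 4.
/ɾ/: rhotic = 6.
/ɾ/→/ʔ/: 6→1 (does not rise) — violation.
/ʔ/→/m/: 1→4 (rises) — ok.
/m/→/n/: 4→4 (plateau) — violation.
/n/→/ɾ/: 4→6 (rises) — ok.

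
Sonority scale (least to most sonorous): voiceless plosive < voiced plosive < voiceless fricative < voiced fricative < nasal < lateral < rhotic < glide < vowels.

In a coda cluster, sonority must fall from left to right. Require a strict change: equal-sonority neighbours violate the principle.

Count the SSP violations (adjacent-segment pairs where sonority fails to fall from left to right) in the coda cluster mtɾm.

1

/m/ — nasal, sonority 5.
/t/ — voiceless plosive, sonority 1.
/ɾ/ — rhotic, sonority 7.
/m/ — nasal, sonority 5.
/m/→/t/: 5→1 (falls) — ok.
/t/→/ɾ/: 1→7 (does not fall) — violation.
/ɾ/→/m/: 7→5 (falls) — ok.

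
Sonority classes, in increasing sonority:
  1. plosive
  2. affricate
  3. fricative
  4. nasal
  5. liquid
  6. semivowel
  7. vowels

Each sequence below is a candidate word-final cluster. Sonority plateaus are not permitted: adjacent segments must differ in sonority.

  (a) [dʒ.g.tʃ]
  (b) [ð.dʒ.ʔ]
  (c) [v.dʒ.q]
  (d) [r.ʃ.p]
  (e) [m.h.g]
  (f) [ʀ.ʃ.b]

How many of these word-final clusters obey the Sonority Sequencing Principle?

5

(a) sonority 2-1-2: ill-formed.
(b) sonority 3-2-1: well-formed.
(c) sonority 3-2-1: well-formed.
(d) sonority 5-3-1: well-formed.
(e) sonority 4-3-1: well-formed.
(f) sonority 5-3-1: well-formed.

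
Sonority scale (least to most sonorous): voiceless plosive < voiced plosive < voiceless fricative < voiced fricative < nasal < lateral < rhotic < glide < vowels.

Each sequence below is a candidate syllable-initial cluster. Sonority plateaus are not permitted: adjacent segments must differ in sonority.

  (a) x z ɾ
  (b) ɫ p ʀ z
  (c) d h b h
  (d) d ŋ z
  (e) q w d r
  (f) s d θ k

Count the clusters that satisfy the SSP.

1

(a) x z ɾ: profile 3-4-7 — obeys.
(b) ɫ p ʀ z: profile 6-1-7-4 — violates.
(c) d h b h: profile 2-3-2-3 — violates.
(d) d ŋ z: profile 2-5-4 — violates.
(e) q w d r: profile 1-8-2-7 — violates.
(f) s d θ k: profile 3-2-3-1 — violates.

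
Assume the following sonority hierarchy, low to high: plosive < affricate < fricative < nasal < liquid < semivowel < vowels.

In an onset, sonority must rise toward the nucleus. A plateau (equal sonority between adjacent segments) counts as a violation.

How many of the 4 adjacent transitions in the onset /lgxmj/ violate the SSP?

/l/ is a liquid (sonority 5).
/g/ is a plosive (sonority 1).
/x/ is a fricative (sonority 3).
/m/ is a nasal (sonority 4).
/j/ is a semivowel (sonority 6).
/l/→/g/: 5→1 (does not rise) — violation.
/g/→/x/: 1→3 (rises) — ok.
/x/→/m/: 3→4 (rises) — ok.
/m/→/j/: 4→6 (rises) — ok.

1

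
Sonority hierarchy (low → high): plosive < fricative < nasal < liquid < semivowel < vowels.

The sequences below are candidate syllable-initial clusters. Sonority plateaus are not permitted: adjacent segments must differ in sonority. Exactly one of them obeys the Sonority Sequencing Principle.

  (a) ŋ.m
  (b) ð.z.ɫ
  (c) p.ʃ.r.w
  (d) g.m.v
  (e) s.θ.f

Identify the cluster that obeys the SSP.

c

(a) sonority 3-3: ill-formed.
(b) sonority 2-2-4: ill-formed.
(c) sonority 1-2-4-5: well-formed.
(d) sonority 1-3-2: ill-formed.
(e) sonority 2-2-2: ill-formed.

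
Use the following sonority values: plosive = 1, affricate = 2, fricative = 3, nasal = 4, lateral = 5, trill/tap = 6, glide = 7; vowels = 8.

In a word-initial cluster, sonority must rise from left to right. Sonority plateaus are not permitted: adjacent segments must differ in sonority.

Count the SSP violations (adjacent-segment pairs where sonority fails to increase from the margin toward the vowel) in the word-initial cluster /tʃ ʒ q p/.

2

/tʃ/ — affricate, sonority 2.
/ʒ/ — fricative, sonority 3.
/q/ — plosive, sonority 1.
/p/ — plosive, sonority 1.
/tʃ/→/ʒ/: 2→3 (rises) — ok.
/ʒ/→/q/: 3→1 (does not rise) — violation.
/q/→/p/: 1→1 (plateau) — violation.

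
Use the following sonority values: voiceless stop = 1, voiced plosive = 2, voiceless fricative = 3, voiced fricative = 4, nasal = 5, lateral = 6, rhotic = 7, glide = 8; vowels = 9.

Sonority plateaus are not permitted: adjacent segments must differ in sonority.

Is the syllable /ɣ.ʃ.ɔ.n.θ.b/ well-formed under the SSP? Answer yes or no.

Onset: /ɣ/ is a voiced fricative (sonority 4), /ʃ/ is a voiceless fricative (sonority 3); then the nucleus /ɔ/ (sonority 9).
Onset profile 4-3-9 — does not strictly rise throughout.
Coda: /n/ is a nasal (sonority 5), /θ/ is a voiceless fricative (sonority 3), /b/ is a voiced plosive (sonority 2).
Coda profile 9-5-3-2 — falls from the nucleus.

no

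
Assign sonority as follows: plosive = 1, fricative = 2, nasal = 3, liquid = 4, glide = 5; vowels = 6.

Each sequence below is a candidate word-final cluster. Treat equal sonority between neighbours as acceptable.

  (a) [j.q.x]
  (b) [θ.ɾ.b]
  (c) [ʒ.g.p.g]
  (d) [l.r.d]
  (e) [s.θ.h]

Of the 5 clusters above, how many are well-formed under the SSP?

(a) 5-1-2 → violates
(b) 2-4-1 → violates
(c) 2-1-1-1 → obeys
(d) 4-4-1 → obeys
(e) 2-2-2 → obeys

3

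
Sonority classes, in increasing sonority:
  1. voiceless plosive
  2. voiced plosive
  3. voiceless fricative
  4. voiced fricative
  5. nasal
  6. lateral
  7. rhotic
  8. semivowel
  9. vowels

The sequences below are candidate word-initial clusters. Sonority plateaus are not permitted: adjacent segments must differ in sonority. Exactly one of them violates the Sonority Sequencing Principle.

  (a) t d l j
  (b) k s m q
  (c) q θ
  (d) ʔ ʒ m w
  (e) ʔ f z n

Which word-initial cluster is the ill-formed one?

(a) sonority 1-2-6-8: well-formed.
(b) sonority 1-3-5-1: ill-formed.
(c) sonority 1-3: well-formed.
(d) sonority 1-4-5-8: well-formed.
(e) sonority 1-3-4-5: well-formed.

b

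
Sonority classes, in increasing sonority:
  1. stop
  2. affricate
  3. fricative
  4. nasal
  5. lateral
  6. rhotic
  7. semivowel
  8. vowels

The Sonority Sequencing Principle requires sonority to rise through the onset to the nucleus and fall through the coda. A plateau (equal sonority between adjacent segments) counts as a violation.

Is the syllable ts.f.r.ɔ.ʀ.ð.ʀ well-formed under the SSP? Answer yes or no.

Onset: /ts/ is an affricate (sonority 2), /f/ is a fricative (sonority 3), /r/ is a rhotic (sonority 6); then the nucleus /ɔ/ (sonority 8).
Onset profile 2-3-6-8 — rises to the nucleus.
Coda: /ʀ/ is a rhotic (sonority 6), /ð/ is a fricative (sonority 3), /ʀ/ is a rhotic (sonority 6).
Coda profile 8-6-3-6 — does not strictly fall throughout.

no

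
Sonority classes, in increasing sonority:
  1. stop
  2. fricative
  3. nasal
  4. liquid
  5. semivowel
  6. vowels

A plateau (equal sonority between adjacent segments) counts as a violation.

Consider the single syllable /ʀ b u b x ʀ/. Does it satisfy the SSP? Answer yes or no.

Onset: /ʀ/ is a liquid (sonority 4), /b/ is a stop (sonority 1); then the nucleus /u/ (sonority 6).
Onset profile 4-1-6 — does not strictly rise throughout.
Coda: /b/ is a stop (sonority 1), /x/ is a fricative (sonority 2), /ʀ/ is a liquid (sonority 4).
Coda profile 6-1-2-4 — does not strictly fall throughout.

no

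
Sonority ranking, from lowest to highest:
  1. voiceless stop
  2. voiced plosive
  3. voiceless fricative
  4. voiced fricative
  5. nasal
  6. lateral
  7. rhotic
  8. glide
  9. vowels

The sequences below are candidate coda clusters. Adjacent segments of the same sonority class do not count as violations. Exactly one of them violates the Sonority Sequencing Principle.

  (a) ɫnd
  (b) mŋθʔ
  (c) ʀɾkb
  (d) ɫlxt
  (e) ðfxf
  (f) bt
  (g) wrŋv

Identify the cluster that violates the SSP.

(a) sonority 6-5-2: well-formed.
(b) sonority 5-5-3-1: well-formed.
(c) sonority 7-7-1-2: ill-formed.
(d) sonority 6-6-3-1: well-formed.
(e) sonority 4-3-3-3: well-formed.
(f) sonority 2-1: well-formed.
(g) sonority 8-7-5-4: well-formed.

c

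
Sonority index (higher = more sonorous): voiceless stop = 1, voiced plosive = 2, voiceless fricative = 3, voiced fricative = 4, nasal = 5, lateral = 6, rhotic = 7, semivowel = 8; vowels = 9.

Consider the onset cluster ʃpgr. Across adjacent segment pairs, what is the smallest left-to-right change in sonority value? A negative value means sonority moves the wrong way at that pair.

/ʃ/: voiceless fricative = 3.
/p/: voiceless stop = 1.
/g/: voiced plosive = 2.
/r/: rhotic = 7.
/ʃ/→/p/: change -2.
/p/→/g/: change +1.
/g/→/r/: change +5.
Minimum = -2.

-2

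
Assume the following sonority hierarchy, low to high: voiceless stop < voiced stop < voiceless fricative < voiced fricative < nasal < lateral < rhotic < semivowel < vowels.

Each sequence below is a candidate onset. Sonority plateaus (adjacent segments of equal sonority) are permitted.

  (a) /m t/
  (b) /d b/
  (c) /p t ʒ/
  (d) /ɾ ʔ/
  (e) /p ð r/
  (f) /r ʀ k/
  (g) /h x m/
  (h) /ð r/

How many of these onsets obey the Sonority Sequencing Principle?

(a) sonority 5-1: ill-formed.
(b) sonority 2-2: well-formed.
(c) sonority 1-1-4: well-formed.
(d) sonority 7-1: ill-formed.
(e) sonority 1-4-7: well-formed.
(f) sonority 7-7-1: ill-formed.
(g) sonority 3-3-5: well-formed.
(h) sonority 4-7: well-formed.

5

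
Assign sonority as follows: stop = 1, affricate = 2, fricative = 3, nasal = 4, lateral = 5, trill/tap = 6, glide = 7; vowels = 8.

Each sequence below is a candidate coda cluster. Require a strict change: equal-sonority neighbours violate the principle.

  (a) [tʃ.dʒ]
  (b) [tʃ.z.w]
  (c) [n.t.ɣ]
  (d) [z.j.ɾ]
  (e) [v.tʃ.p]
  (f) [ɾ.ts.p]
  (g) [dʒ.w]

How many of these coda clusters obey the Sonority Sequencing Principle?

(a) 2-2 → violates
(b) 2-3-7 → violates
(c) 4-1-3 → violates
(d) 3-7-6 → violates
(e) 3-2-1 → obeys
(f) 6-2-1 → obeys
(g) 2-7 → violates

2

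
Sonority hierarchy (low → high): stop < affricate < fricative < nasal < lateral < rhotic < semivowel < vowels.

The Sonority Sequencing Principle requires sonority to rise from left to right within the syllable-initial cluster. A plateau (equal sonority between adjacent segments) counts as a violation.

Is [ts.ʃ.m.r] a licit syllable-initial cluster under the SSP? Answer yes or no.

yes

/ts/: affricate = 2.
/ʃ/: fricative = 3.
/m/: nasal = 4.
/r/: rhotic = 6.
The profile 2-3-4-6 strictly rises, so the syllable-initial cluster satisfies the SSP.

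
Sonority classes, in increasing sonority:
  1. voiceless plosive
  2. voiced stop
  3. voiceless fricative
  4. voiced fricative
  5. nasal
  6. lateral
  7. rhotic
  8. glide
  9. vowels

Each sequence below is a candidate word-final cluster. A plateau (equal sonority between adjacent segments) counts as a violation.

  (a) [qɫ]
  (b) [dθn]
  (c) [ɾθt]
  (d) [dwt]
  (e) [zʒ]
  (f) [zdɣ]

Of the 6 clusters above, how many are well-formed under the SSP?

1

(a) sonority 1-6: ill-formed.
(b) sonority 2-3-5: ill-formed.
(c) sonority 7-3-1: well-formed.
(d) sonority 2-8-1: ill-formed.
(e) sonority 4-4: ill-formed.
(f) sonority 4-2-4: ill-formed.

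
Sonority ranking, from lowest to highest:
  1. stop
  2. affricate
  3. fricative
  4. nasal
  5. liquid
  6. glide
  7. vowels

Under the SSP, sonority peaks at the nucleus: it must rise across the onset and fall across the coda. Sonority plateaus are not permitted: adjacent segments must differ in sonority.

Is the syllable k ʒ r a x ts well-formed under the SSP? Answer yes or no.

Onset: /k/ is a stop (sonority 1), /ʒ/ is a fricative (sonority 3), /r/ is a liquid (sonority 5); then the nucleus /a/ (sonority 7).
Onset profile 1-3-5-7 — rises to the nucleus.
Coda: /x/ is a fricative (sonority 3), /ts/ is an affricate (sonority 2).
Coda profile 7-3-2 — falls from the nucleus.

yes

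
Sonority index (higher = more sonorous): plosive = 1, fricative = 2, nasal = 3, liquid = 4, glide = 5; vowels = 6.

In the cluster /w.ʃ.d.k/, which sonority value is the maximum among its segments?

5

/w/: glide = 5.
/ʃ/: fricative = 2.
/d/: plosive = 1.
/k/: plosive = 1.
The maximum is 5.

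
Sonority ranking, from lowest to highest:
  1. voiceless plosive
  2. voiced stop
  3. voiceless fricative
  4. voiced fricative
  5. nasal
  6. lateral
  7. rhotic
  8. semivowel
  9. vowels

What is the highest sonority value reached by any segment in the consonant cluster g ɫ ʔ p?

6

/g/: voiced stop = 2.
/ɫ/: lateral = 6.
/ʔ/: voiceless plosive = 1.
/p/: voiceless plosive = 1.
The maximum is 6.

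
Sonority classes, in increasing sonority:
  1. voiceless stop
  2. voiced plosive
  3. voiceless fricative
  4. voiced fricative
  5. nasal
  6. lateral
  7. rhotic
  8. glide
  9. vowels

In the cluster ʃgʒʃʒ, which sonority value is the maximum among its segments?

4

/ʃ/ — voiceless fricative, sonority 3.
/g/ — voiced plosive, sonority 2.
/ʒ/ — voiced fricative, sonority 4.
/ʃ/ — voiceless fricative, sonority 3.
/ʒ/ — voiced fricative, sonority 4.
The maximum is 4.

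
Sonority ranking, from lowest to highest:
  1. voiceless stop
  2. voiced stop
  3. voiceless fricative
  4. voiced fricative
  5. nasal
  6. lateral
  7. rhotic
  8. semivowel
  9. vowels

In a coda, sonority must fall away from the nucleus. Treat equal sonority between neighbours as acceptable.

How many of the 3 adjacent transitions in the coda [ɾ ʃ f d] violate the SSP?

0

/ɾ/ is a rhotic (sonority 7).
/ʃ/ is a voiceless fricative (sonority 3).
/f/ is a voiceless fricative (sonority 3).
/d/ is a voiced stop (sonority 2).
/ɾ/→/ʃ/: 7→3 (falls) — ok.
/ʃ/→/f/: 3→3 (plateau, allowed) — ok.
/f/→/d/: 3→2 (falls) — ok.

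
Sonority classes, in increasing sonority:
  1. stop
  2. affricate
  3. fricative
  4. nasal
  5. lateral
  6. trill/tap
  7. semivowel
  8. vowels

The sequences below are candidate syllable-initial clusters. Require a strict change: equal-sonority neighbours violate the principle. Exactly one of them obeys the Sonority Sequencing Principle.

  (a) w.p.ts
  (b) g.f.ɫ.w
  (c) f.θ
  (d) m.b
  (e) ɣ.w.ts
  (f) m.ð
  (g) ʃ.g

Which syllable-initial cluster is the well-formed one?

(a) 7-1-2 → violates
(b) 1-3-5-7 → obeys
(c) 3-3 → violates
(d) 4-1 → violates
(e) 3-7-2 → violates
(f) 4-3 → violates
(g) 3-1 → violates

b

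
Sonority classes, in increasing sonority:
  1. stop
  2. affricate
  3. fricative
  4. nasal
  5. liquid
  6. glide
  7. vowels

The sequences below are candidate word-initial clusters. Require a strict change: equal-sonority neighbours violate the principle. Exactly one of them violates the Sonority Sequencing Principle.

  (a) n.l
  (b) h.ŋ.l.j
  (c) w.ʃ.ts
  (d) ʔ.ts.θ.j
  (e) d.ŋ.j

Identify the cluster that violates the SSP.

c

(a) n.l: profile 4-5 — obeys.
(b) h.ŋ.l.j: profile 3-4-5-6 — obeys.
(c) w.ʃ.ts: profile 6-3-2 — violates.
(d) ʔ.ts.θ.j: profile 1-2-3-6 — obeys.
(e) d.ŋ.j: profile 1-4-6 — obeys.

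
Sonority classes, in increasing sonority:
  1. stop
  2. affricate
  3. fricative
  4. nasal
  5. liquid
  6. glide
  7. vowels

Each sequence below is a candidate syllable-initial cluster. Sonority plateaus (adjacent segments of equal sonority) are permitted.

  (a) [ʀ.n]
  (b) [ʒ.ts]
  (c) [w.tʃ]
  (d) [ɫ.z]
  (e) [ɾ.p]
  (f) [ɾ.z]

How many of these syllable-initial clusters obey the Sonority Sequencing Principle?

0

(a) 5-4 → violates
(b) 3-2 → violates
(c) 6-2 → violates
(d) 5-3 → violates
(e) 5-1 → violates
(f) 5-3 → violates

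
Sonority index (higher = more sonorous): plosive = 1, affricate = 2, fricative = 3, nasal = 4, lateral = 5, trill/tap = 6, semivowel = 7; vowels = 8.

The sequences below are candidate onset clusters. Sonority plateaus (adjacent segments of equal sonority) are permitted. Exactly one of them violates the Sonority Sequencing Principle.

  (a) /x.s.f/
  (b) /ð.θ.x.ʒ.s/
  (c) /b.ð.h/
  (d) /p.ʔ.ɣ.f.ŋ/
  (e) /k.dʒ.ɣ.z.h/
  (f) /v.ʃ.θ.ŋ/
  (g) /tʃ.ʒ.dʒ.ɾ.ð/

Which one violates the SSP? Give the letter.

g

(a) /x.s.f/: profile 3-3-3 — obeys.
(b) /ð.θ.x.ʒ.s/: profile 3-3-3-3-3 — obeys.
(c) /b.ð.h/: profile 1-3-3 — obeys.
(d) /p.ʔ.ɣ.f.ŋ/: profile 1-1-3-3-4 — obeys.
(e) /k.dʒ.ɣ.z.h/: profile 1-2-3-3-3 — obeys.
(f) /v.ʃ.θ.ŋ/: profile 3-3-3-4 — obeys.
(g) /tʃ.ʒ.dʒ.ɾ.ð/: profile 2-3-2-6-3 — violates.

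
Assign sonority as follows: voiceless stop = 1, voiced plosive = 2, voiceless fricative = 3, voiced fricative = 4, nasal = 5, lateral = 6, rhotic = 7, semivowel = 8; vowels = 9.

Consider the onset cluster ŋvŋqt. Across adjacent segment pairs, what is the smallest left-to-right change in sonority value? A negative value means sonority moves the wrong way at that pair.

/ŋ/: nasal = 5.
/v/: voiced fricative = 4.
/ŋ/: nasal = 5.
/q/: voiceless stop = 1.
/t/: voiceless stop = 1.
/ŋ/→/v/: change -1.
/v/→/ŋ/: change +1.
/ŋ/→/q/: change -4.
/q/→/t/: change +0.
Minimum = -4.

-4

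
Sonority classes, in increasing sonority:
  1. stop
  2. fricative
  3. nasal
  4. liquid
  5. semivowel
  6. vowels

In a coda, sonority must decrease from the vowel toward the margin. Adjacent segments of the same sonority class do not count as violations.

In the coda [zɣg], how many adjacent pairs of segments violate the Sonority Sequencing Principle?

/z/ is a fricative (sonority 2).
/ɣ/ is a fricative (sonority 2).
/g/ is a stop (sonority 1).
/z/→/ɣ/: 2→2 (plateau, allowed) — ok.
/ɣ/→/g/: 2→1 (falls) — ok.

0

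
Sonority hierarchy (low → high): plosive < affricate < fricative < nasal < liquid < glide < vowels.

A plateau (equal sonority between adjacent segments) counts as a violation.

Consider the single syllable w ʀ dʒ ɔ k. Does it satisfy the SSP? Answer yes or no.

no

Onset: /w/ is a glide (sonority 6), /ʀ/ is a liquid (sonority 5), /dʒ/ is an affricate (sonority 2); then the nucleus /ɔ/ (sonority 7).
Onset profile 6-5-2-7 — does not strictly rise throughout.
Coda: /k/ is a plosive (sonority 1).
Coda profile 7-1 — falls from the nucleus.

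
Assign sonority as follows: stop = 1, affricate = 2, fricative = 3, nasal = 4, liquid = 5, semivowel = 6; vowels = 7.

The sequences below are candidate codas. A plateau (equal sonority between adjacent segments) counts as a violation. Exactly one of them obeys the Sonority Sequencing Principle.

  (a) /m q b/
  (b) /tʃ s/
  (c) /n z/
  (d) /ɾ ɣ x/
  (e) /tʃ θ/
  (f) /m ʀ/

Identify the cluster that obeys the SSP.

(a) 4-1-1 → violates
(b) 2-3 → violates
(c) 4-3 → obeys
(d) 5-3-3 → violates
(e) 2-3 → violates
(f) 4-5 → violates

c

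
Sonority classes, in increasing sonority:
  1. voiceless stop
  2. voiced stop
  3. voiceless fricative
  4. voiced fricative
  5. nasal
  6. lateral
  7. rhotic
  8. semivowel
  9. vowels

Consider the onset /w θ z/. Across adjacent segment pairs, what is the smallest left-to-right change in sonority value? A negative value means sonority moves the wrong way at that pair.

-5

/w/: semivowel = 8.
/θ/: voiceless fricative = 3.
/z/: voiced fricative = 4.
/w/→/θ/: change -5.
/θ/→/z/: change +1.
Minimum = -5.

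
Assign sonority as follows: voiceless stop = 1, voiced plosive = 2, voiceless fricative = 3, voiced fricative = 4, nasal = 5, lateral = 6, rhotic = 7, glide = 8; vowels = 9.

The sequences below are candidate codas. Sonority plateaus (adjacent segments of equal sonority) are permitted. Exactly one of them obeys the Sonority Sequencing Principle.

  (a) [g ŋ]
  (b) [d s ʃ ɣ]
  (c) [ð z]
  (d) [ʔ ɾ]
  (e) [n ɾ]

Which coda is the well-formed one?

(a) 2-5 → violates
(b) 2-3-3-4 → violates
(c) 4-4 → obeys
(d) 1-7 → violates
(e) 5-7 → violates

c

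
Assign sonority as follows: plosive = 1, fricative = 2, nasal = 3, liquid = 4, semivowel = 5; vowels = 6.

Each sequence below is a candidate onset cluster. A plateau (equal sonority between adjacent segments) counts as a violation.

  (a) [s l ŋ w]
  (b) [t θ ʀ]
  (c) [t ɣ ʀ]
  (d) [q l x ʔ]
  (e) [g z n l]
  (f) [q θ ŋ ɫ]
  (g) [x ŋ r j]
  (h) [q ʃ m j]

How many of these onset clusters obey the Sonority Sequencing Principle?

6

(a) sonority 2-4-3-5: ill-formed.
(b) sonority 1-2-4: well-formed.
(c) sonority 1-2-4: well-formed.
(d) sonority 1-4-2-1: ill-formed.
(e) sonority 1-2-3-4: well-formed.
(f) sonority 1-2-3-4: well-formed.
(g) sonority 2-3-4-5: well-formed.
(h) sonority 1-2-3-5: well-formed.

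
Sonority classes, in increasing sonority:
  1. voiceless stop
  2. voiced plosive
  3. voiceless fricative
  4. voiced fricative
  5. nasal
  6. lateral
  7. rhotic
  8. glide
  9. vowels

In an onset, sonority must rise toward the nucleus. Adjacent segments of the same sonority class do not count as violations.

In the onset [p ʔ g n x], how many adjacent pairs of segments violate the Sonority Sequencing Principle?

1

/p/ — voiceless stop, sonority 1.
/ʔ/ — voiceless stop, sonority 1.
/g/ — voiced plosive, sonority 2.
/n/ — nasal, sonority 5.
/x/ — voiceless fricative, sonority 3.
/p/→/ʔ/: 1→1 (plateau, allowed) — ok.
/ʔ/→/g/: 1→2 (rises) — ok.
/g/→/n/: 2→5 (rises) — ok.
/n/→/x/: 5→3 (does not rise) — violation.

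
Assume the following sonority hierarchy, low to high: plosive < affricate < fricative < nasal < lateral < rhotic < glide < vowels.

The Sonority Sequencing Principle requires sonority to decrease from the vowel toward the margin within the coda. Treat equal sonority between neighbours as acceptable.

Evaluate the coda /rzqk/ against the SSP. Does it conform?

yes

/r/: rhotic = 6.
/z/: fricative = 3.
/q/: plosive = 1.
/k/: plosive = 1.
The profile 6-3-1-1 is non-increasing (plateaus allowed), so the coda satisfies the SSP.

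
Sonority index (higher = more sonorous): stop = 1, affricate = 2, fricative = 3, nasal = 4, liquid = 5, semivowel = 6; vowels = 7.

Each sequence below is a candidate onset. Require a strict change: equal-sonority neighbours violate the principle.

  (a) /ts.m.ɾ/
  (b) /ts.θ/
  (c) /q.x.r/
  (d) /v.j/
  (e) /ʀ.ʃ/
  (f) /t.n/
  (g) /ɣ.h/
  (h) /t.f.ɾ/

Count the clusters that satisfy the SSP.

(a) /ts.m.ɾ/: profile 2-4-5 — obeys.
(b) /ts.θ/: profile 2-3 — obeys.
(c) /q.x.r/: profile 1-3-5 — obeys.
(d) /v.j/: profile 3-6 — obeys.
(e) /ʀ.ʃ/: profile 5-3 — violates.
(f) /t.n/: profile 1-4 — obeys.
(g) /ɣ.h/: profile 3-3 — violates.
(h) /t.f.ɾ/: profile 1-3-5 — obeys.

6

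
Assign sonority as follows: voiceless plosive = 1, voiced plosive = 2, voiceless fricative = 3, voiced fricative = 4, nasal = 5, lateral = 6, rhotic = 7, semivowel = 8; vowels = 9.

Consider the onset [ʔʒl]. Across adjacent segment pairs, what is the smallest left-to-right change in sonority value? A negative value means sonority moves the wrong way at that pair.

2

/ʔ/ is a voiceless plosive (sonority 1).
/ʒ/ is a voiced fricative (sonority 4).
/l/ is a lateral (sonority 6).
/ʔ/→/ʒ/: change +3.
/ʒ/→/l/: change +2.
Minimum = 2.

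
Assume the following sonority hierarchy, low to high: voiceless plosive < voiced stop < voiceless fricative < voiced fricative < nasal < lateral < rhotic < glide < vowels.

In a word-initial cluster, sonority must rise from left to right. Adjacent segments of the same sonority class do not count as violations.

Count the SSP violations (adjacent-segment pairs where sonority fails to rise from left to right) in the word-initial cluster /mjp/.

1

/m/ is a nasal (sonority 5).
/j/ is a glide (sonority 8).
/p/ is a voiceless plosive (sonority 1).
/m/→/j/: 5→8 (rises) — ok.
/j/→/p/: 8→1 (does not rise) — violation.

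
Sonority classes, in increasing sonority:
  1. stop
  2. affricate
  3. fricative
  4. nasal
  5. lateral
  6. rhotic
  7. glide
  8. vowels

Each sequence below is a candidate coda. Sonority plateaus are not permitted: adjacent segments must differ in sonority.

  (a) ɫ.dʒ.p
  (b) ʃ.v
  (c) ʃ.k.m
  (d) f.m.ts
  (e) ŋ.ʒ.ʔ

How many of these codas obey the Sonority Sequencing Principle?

2

(a) sonority 5-2-1: well-formed.
(b) sonority 3-3: ill-formed.
(c) sonority 3-1-4: ill-formed.
(d) sonority 3-4-2: ill-formed.
(e) sonority 4-3-1: well-formed.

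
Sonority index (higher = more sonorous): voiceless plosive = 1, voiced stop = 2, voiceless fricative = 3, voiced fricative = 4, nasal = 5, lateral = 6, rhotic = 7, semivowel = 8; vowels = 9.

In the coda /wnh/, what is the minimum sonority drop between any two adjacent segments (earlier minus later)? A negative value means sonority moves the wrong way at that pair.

/w/ is a semivowel (sonority 8).
/n/ is a nasal (sonority 5).
/h/ is a voiceless fricative (sonority 3).
/w/→/n/: change +3.
/n/→/h/: change +2.
Minimum = 2.

2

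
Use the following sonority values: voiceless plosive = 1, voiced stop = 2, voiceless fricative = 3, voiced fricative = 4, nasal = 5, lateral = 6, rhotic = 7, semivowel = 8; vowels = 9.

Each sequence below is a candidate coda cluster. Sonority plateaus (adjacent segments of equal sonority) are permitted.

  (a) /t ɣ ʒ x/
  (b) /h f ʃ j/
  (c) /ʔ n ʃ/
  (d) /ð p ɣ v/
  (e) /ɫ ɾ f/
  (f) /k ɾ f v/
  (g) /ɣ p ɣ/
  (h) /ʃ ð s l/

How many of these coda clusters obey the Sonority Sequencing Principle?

0

(a) /t ɣ ʒ x/: profile 1-4-4-3 — violates.
(b) /h f ʃ j/: profile 3-3-3-8 — violates.
(c) /ʔ n ʃ/: profile 1-5-3 — violates.
(d) /ð p ɣ v/: profile 4-1-4-4 — violates.
(e) /ɫ ɾ f/: profile 6-7-3 — violates.
(f) /k ɾ f v/: profile 1-7-3-4 — violates.
(g) /ɣ p ɣ/: profile 4-1-4 — violates.
(h) /ʃ ð s l/: profile 3-4-3-6 — violates.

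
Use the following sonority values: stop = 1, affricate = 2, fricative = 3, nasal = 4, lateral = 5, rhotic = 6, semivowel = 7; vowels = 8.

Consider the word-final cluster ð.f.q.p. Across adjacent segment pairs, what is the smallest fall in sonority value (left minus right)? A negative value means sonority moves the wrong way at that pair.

0

/ð/ — fricative, sonority 3.
/f/ — fricative, sonority 3.
/q/ — stop, sonority 1.
/p/ — stop, sonority 1.
/ð/→/f/: change +0.
/f/→/q/: change +2.
/q/→/p/: change +0.
Minimum = 0.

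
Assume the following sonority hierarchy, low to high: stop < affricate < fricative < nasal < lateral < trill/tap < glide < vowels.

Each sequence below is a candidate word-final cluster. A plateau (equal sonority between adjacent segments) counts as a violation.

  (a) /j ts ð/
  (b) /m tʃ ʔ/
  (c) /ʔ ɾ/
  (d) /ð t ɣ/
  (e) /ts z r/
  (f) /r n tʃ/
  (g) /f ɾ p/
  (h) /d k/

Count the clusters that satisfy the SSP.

(a) /j ts ð/: profile 7-2-3 — violates.
(b) /m tʃ ʔ/: profile 4-2-1 — obeys.
(c) /ʔ ɾ/: profile 1-6 — violates.
(d) /ð t ɣ/: profile 3-1-3 — violates.
(e) /ts z r/: profile 2-3-6 — violates.
(f) /r n tʃ/: profile 6-4-2 — obeys.
(g) /f ɾ p/: profile 3-6-1 — violates.
(h) /d k/: profile 1-1 — violates.

2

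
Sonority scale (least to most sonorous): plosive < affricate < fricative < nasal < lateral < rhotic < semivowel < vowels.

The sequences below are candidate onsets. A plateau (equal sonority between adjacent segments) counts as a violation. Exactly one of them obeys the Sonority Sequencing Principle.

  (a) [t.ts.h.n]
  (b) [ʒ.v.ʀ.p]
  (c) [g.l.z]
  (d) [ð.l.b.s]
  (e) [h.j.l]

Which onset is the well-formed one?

(a) sonority 1-2-3-4: well-formed.
(b) sonority 3-3-6-1: ill-formed.
(c) sonority 1-5-3: ill-formed.
(d) sonority 3-5-1-3: ill-formed.
(e) sonority 3-7-5: ill-formed.

a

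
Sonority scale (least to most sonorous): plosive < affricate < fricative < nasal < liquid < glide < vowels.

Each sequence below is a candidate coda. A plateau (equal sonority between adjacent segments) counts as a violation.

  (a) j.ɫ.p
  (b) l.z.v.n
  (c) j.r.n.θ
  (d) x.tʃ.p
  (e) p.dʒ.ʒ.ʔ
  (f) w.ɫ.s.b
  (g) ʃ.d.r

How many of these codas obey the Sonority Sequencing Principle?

4

(a) j.ɫ.p: profile 6-5-1 — obeys.
(b) l.z.v.n: profile 5-3-3-4 — violates.
(c) j.r.n.θ: profile 6-5-4-3 — obeys.
(d) x.tʃ.p: profile 3-2-1 — obeys.
(e) p.dʒ.ʒ.ʔ: profile 1-2-3-1 — violates.
(f) w.ɫ.s.b: profile 6-5-3-1 — obeys.
(g) ʃ.d.r: profile 3-1-5 — violates.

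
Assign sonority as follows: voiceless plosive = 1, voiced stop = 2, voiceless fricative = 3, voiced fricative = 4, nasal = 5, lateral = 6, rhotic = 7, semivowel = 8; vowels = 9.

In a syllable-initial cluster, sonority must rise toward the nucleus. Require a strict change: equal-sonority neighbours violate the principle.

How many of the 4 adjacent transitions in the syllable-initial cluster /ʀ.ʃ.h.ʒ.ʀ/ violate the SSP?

/ʀ/ — rhotic, sonority 7.
/ʃ/ — voiceless fricative, sonority 3.
/h/ — voiceless fricative, sonority 3.
/ʒ/ — voiced fricative, sonority 4.
/ʀ/ — rhotic, sonority 7.
/ʀ/→/ʃ/: 7→3 (does not rise) — violation.
/ʃ/→/h/: 3→3 (plateau) — violation.
/h/→/ʒ/: 3→4 (rises) — ok.
/ʒ/→/ʀ/: 4→7 (rises) — ok.

2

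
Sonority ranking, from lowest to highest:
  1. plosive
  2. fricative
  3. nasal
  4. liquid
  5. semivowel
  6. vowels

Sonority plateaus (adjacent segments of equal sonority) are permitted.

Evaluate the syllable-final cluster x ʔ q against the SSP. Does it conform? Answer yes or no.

yes

/x/: fricative = 2.
/ʔ/: plosive = 1.
/q/: plosive = 1.
The profile 2-1-1 is non-increasing (plateaus allowed), so the syllable-final cluster satisfies the SSP.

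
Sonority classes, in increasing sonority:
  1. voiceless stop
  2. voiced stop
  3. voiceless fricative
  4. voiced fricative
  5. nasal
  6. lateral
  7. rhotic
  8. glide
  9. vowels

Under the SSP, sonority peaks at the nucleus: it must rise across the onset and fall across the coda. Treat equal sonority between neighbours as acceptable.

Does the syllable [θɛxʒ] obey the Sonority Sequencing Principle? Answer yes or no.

no

Onset: /θ/ is a voiceless fricative (sonority 3); then the nucleus /ɛ/ (sonority 9).
Onset profile 3-9 — rises to the nucleus.
Coda: /x/ is a voiceless fricative (sonority 3), /ʒ/ is a voiced fricative (sonority 4).
Coda profile 9-3-4 — does not fall throughout.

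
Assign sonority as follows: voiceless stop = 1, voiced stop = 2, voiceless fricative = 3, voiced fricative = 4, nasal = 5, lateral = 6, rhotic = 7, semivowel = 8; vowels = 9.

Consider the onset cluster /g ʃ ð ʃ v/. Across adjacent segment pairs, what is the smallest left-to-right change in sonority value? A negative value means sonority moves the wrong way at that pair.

-1

/g/ is a voiced stop (sonority 2).
/ʃ/ is a voiceless fricative (sonority 3).
/ð/ is a voiced fricative (sonority 4).
/ʃ/ is a voiceless fricative (sonority 3).
/v/ is a voiced fricative (sonority 4).
/g/→/ʃ/: change +1.
/ʃ/→/ð/: change +1.
/ð/→/ʃ/: change -1.
/ʃ/→/v/: change +1.
Minimum = -1.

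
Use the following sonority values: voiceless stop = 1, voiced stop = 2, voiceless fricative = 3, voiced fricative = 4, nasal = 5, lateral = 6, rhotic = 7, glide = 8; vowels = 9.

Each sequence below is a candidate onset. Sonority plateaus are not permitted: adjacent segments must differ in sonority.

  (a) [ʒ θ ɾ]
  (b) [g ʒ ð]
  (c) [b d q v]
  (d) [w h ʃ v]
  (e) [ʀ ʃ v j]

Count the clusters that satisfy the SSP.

(a) sonority 4-3-7: ill-formed.
(b) sonority 2-4-4: ill-formed.
(c) sonority 2-2-1-4: ill-formed.
(d) sonority 8-3-3-4: ill-formed.
(e) sonority 7-3-4-8: ill-formed.

0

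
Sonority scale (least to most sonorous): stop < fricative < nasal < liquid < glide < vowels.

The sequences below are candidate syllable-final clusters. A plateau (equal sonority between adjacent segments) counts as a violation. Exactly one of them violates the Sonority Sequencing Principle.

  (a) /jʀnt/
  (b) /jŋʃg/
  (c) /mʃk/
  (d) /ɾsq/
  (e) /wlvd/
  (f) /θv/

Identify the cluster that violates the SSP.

(a) sonority 5-4-3-1: well-formed.
(b) sonority 5-3-2-1: well-formed.
(c) sonority 3-2-1: well-formed.
(d) sonority 4-2-1: well-formed.
(e) sonority 5-4-2-1: well-formed.
(f) sonority 2-2: ill-formed.

f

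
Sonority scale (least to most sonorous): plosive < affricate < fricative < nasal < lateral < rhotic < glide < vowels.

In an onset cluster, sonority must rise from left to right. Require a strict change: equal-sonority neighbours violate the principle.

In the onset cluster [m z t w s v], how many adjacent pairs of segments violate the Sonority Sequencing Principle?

4

/m/ — nasal, sonority 4.
/z/ — fricative, sonority 3.
/t/ — plosive, sonority 1.
/w/ — glide, sonority 7.
/s/ — fricative, sonority 3.
/v/ — fricative, sonority 3.
/m/→/z/: 4→3 (does not rise) — violation.
/z/→/t/: 3→1 (does not rise) — violation.
/t/→/w/: 1→7 (rises) — ok.
/w/→/s/: 7→3 (does not rise) — violation.
/s/→/v/: 3→3 (plateau) — violation.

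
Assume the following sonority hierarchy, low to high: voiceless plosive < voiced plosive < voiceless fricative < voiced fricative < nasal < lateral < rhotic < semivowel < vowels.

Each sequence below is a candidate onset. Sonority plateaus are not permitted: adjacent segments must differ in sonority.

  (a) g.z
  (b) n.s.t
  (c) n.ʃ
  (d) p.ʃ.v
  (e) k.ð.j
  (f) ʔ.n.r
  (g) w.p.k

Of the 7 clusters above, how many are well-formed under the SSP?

(a) sonority 2-4: well-formed.
(b) sonority 5-3-1: ill-formed.
(c) sonority 5-3: ill-formed.
(d) sonority 1-3-4: well-formed.
(e) sonority 1-4-8: well-formed.
(f) sonority 1-5-7: well-formed.
(g) sonority 8-1-1: ill-formed.

4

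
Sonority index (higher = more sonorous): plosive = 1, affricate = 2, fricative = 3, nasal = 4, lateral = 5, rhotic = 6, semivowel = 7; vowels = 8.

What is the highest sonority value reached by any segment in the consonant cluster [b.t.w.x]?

/b/ — plosive, sonority 1.
/t/ — plosive, sonority 1.
/w/ — semivowel, sonority 7.
/x/ — fricative, sonority 3.
The maximum is 7.

7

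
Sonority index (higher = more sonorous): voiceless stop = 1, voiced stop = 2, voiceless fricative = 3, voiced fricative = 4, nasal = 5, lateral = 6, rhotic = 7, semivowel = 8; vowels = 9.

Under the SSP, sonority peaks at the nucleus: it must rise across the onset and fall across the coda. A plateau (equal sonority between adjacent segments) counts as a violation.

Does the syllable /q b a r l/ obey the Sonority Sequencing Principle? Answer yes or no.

yes

Onset: /q/ is a voiceless stop (sonority 1), /b/ is a voiced stop (sonority 2); then the nucleus /a/ (sonority 9).
Onset profile 1-2-9 — rises to the nucleus.
Coda: /r/ is a rhotic (sonority 7), /l/ is a lateral (sonority 6).
Coda profile 9-7-6 — falls from the nucleus.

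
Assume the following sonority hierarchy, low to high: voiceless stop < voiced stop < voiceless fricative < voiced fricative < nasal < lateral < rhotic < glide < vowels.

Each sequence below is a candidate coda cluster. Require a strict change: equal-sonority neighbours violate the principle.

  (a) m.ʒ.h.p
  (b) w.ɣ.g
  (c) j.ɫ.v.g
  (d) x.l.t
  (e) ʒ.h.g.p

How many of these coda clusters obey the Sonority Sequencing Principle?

4

(a) sonority 5-4-3-1: well-formed.
(b) sonority 8-4-2: well-formed.
(c) sonority 8-6-4-2: well-formed.
(d) sonority 3-6-1: ill-formed.
(e) sonority 4-3-2-1: well-formed.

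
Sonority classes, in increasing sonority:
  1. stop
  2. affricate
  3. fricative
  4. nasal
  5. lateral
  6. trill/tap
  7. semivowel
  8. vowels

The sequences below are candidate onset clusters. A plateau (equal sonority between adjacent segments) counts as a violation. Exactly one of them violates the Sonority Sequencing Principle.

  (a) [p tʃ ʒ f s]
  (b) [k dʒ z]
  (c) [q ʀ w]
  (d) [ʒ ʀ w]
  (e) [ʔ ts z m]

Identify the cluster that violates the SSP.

(a) sonority 1-2-3-3-3: ill-formed.
(b) sonority 1-2-3: well-formed.
(c) sonority 1-6-7: well-formed.
(d) sonority 3-6-7: well-formed.
(e) sonority 1-2-3-4: well-formed.

a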